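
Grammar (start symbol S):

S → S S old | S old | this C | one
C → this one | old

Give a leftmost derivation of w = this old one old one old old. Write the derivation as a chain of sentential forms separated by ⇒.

S ⇒ S old   [S → S old]
S old ⇒ S S old old   [S → S S old]
S S old old ⇒ S S old S old old   [S → S S old]
S S old S old old ⇒ this C S old S old old   [S → this C]
this C S old S old old ⇒ this old S old S old old   [C → old]
this old S old S old old ⇒ this old one old S old old   [S → one]
this old one old S old old ⇒ this old one old one old old   [S → one]

S ⇒ S old ⇒ S S old old ⇒ S S old S old old ⇒ this C S old S old old ⇒ this old S old S old old ⇒ this old one old S old old ⇒ this old one old one old old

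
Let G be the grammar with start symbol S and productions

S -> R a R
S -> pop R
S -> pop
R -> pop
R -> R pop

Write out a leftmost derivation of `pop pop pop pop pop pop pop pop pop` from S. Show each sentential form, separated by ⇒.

S ⇒ pop R   [S -> pop R]
pop R ⇒ pop R pop   [R -> R pop]
pop R pop ⇒ pop R pop pop   [R -> R pop]
pop R pop pop ⇒ pop R pop pop pop   [R -> R pop]
pop R pop pop pop ⇒ pop R pop pop pop pop   [R -> R pop]
pop R pop pop pop pop ⇒ pop R pop pop pop pop pop   [R -> R pop]
pop R pop pop pop pop pop ⇒ pop R pop pop pop pop pop pop   [R -> R pop]
pop R pop pop pop pop pop pop ⇒ pop R pop pop pop pop pop pop pop   [R -> R pop]
pop R pop pop pop pop pop pop pop ⇒ pop pop pop pop pop pop pop pop pop   [R -> pop]

S ⇒ pop R ⇒ pop R pop ⇒ pop R pop pop ⇒ pop R pop pop pop ⇒ pop R pop pop pop pop ⇒ pop R pop pop pop pop pop ⇒ pop R pop pop pop pop pop pop ⇒ pop R pop pop pop pop pop pop pop ⇒ pop pop pop pop pop pop pop pop pop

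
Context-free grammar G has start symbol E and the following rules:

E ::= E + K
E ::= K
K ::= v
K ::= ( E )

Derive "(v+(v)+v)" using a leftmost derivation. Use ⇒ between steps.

E ⇒ K   [E ::= K]
K ⇒ (E)   [K ::= ( E )]
(E) ⇒ (E+K)   [E ::= E + K]
(E+K) ⇒ (E+K+K)   [E ::= E + K]
(E+K+K) ⇒ (K+K+K)   [E ::= K]
(K+K+K) ⇒ (v+K+K)   [K ::= v]
(v+K+K) ⇒ (v+(E)+K)   [K ::= ( E )]
(v+(E)+K) ⇒ (v+(K)+K)   [E ::= K]
(v+(K)+K) ⇒ (v+(v)+K)   [K ::= v]
(v+(v)+K) ⇒ (v+(v)+v)   [K ::= v]

E⇒K⇒(E)⇒(E+K)⇒(E+K+K)⇒(K+K+K)⇒(v+K+K)⇒(v+(E)+K)⇒(v+(K)+K)⇒(v+(v)+K)⇒(v+(v)+v)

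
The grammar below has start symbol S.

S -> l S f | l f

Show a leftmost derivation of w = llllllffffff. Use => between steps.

S => lSf => llSff => lllSfff => llllSffff => lllllSfffff => llllllffffff

S => lSf   [S -> l S f]
lSf => llSff   [S -> l S f]
llSff => lllSfff   [S -> l S f]
lllSfff => llllSffff   [S -> l S f]
llllSffff => lllllSfffff   [S -> l S f]
lllllSfffff => llllllffffff   [S -> l f]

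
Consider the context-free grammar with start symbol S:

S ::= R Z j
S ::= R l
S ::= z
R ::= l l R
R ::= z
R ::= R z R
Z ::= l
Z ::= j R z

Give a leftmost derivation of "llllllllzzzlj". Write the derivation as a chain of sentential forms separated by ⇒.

S⇒RZj⇒llRZj⇒llllRZj⇒llllRzRZj⇒llllllRzRZj⇒llllllllRzRZj⇒llllllllzzRZj⇒llllllllzzzZj⇒llllllllzzzlj

S ⇒ RZj   [S ::= R Z j]
RZj ⇒ llRZj   [R ::= l l R]
llRZj ⇒ llllRZj   [R ::= l l R]
llllRZj ⇒ llllRzRZj   [R ::= R z R]
llllRzRZj ⇒ llllllRzRZj   [R ::= l l R]
llllllRzRZj ⇒ llllllllRzRZj   [R ::= l l R]
llllllllRzRZj ⇒ llllllllzzRZj   [R ::= z]
llllllllzzRZj ⇒ llllllllzzzZj   [R ::= z]
llllllllzzzZj ⇒ llllllllzzzlj   [Z ::= l]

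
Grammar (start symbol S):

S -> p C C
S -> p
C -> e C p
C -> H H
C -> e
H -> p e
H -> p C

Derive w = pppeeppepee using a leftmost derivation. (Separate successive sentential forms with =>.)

S => pCC   [S -> p C C]
pCC => pHHC   [C -> H H]
pHHC => ppCHC   [H -> p C]
ppCHC => ppHHHC   [C -> H H]
ppHHHC => pppCHHC   [H -> p C]
pppCHHC => pppeCpHHC   [C -> e C p]
pppeCpHHC => pppeepHHC   [C -> e]
pppeepHHC => pppeeppeHC   [H -> p e]
pppeeppeHC => pppeeppepeC   [H -> p e]
pppeeppepeC => pppeeppepee   [C -> e]

S => pCC => pHHC => ppCHC => ppHHHC => pppCHHC => pppeCpHHC => pppeepHHC => pppeeppeHC => pppeeppepeC => pppeeppepee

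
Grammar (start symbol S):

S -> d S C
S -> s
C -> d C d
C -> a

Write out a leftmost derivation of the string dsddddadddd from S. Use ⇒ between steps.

S ⇒ dSC ⇒ dsC ⇒ dsdCd ⇒ dsddCdd ⇒ dsdddCddd ⇒ dsddddCdddd ⇒ dsddddadddd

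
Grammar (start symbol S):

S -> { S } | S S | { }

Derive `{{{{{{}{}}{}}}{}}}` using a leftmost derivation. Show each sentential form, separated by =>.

S=>{S}=>{{S}}=>{{SS}}=>{{{S}S}}=>{{{{S}}S}}=>{{{{SS}}S}}=>{{{{{S}S}}S}}=>{{{{{SS}S}}S}}=>{{{{{{}S}S}}S}}=>{{{{{{}{}}S}}S}}=>{{{{{{}{}}{}}}S}}=>{{{{{{}{}}{}}}{}}}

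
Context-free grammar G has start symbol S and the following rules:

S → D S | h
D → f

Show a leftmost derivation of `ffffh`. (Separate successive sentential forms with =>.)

S => DS => fS => fDS => ffS => ffDS => fffS => fffDS => ffffS => ffffh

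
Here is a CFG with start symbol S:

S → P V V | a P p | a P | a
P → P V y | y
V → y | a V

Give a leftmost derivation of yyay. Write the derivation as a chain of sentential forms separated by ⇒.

S ⇒ PVV   [S → P V V]
PVV ⇒ yVV   [P → y]
yVV ⇒ yyV   [V → y]
yyV ⇒ yyaV   [V → a V]
yyaV ⇒ yyay   [V → y]

S⇒PVV⇒yVV⇒yyV⇒yyaV⇒yyay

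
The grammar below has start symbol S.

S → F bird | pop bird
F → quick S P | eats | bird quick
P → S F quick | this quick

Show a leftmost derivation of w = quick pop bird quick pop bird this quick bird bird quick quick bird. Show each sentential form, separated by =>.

S => F bird => quick S P bird => quick pop bird P bird => quick pop bird S F quick bird => quick pop bird F bird F quick bird => quick pop bird quick S P bird F quick bird => quick pop bird quick pop bird P bird F quick bird => quick pop bird quick pop bird this quick bird F quick bird => quick pop bird quick pop bird this quick bird bird quick quick bird

S => F bird   [S → F bird]
F bird => quick S P bird   [F → quick S P]
quick S P bird => quick pop bird P bird   [S → pop bird]
quick pop bird P bird => quick pop bird S F quick bird   [P → S F quick]
quick pop bird S F quick bird => quick pop bird F bird F quick bird   [S → F bird]
quick pop bird F bird F quick bird => quick pop bird quick S P bird F quick bird   [F → quick S P]
quick pop bird quick S P bird F quick bird => quick pop bird quick pop bird P bird F quick bird   [S → pop bird]
quick pop bird quick pop bird P bird F quick bird => quick pop bird quick pop bird this quick bird F quick bird   [P → this quick]
quick pop bird quick pop bird this quick bird F quick bird => quick pop bird quick pop bird this quick bird bird quick quick bird   [F → bird quick]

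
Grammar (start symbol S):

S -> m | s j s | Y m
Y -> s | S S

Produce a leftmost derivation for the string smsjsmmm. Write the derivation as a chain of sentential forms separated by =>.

S=>Ym=>SSm=>YmSm=>SSmSm=>YmSmSm=>smSmSm=>smsjsmSm=>smsjsmmm

S => Ym   [S -> Y m]
Ym => SSm   [Y -> S S]
SSm => YmSm   [S -> Y m]
YmSm => SSmSm   [Y -> S S]
SSmSm => YmSmSm   [S -> Y m]
YmSmSm => smSmSm   [Y -> s]
smSmSm => smsjsmSm   [S -> s j s]
smsjsmSm => smsjsmmm   [S -> m]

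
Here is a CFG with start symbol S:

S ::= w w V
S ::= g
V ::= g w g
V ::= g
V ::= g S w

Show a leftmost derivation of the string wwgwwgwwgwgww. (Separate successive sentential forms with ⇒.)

S ⇒ wwV ⇒ wwgSw ⇒ wwgwwVw ⇒ wwgwwgSww ⇒ wwgwwgwwVww ⇒ wwgwwgwwgwgww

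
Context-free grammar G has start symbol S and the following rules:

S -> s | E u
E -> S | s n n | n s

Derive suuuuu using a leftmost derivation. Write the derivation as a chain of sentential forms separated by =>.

S => Eu => Su => Euu => Suu => Euuu => Suuu => Euuuu => Suuuu => Euuuuu => Suuuuu => suuuuu

S => Eu   [S -> E u]
Eu => Su   [E -> S]
Su => Euu   [S -> E u]
Euu => Suu   [E -> S]
Suu => Euuu   [S -> E u]
Euuu => Suuu   [E -> S]
Suuu => Euuuu   [S -> E u]
Euuuu => Suuuu   [E -> S]
Suuuu => Euuuuu   [S -> E u]
Euuuuu => Suuuuu   [E -> S]
Suuuuu => suuuuu   [S -> s]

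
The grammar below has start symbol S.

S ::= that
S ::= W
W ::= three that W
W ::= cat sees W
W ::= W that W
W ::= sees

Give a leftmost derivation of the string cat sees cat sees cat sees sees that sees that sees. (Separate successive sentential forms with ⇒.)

S ⇒ W   [S ::= W]
W ⇒ cat sees W   [W ::= cat sees W]
cat sees W ⇒ cat sees W that W   [W ::= W that W]
cat sees W that W ⇒ cat sees cat sees W that W   [W ::= cat sees W]
cat sees cat sees W that W ⇒ cat sees cat sees W that W that W   [W ::= W that W]
cat sees cat sees W that W that W ⇒ cat sees cat sees cat sees W that W that W   [W ::= cat sees W]
cat sees cat sees cat sees W that W that W ⇒ cat sees cat sees cat sees sees that W that W   [W ::= sees]
cat sees cat sees cat sees sees that W that W ⇒ cat sees cat sees cat sees sees that sees that W   [W ::= sees]
cat sees cat sees cat sees sees that sees that W ⇒ cat sees cat sees cat sees sees that sees that sees   [W ::= sees]

S ⇒ W ⇒ cat sees W ⇒ cat sees W that W ⇒ cat sees cat sees W that W ⇒ cat sees cat sees W that W that W ⇒ cat sees cat sees cat sees W that W that W ⇒ cat sees cat sees cat sees sees that W that W ⇒ cat sees cat sees cat sees sees that sees that W ⇒ cat sees cat sees cat sees sees that sees that sees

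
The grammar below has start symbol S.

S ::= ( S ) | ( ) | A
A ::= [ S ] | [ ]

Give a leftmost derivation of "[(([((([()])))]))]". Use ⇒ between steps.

S ⇒ A ⇒ [S] ⇒ [(S)] ⇒ [((S))] ⇒ [((A))] ⇒ [(([S]))] ⇒ [(([(S)]))] ⇒ [(([((S))]))] ⇒ [(([(((S)))]))] ⇒ [(([(((A)))]))] ⇒ [(([((([S])))]))] ⇒ [(([((([()])))]))]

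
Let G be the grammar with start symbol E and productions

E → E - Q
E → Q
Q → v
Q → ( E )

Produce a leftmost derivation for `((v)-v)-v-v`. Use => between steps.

E=>E-Q=>E-Q-Q=>Q-Q-Q=>(E)-Q-Q=>(E-Q)-Q-Q=>(Q-Q)-Q-Q=>((E)-Q)-Q-Q=>((Q)-Q)-Q-Q=>((v)-Q)-Q-Q=>((v)-v)-Q-Q=>((v)-v)-v-Q=>((v)-v)-v-v

E => E-Q   [E → E - Q]
E-Q => E-Q-Q   [E → E - Q]
E-Q-Q => Q-Q-Q   [E → Q]
Q-Q-Q => (E)-Q-Q   [Q → ( E )]
(E)-Q-Q => (E-Q)-Q-Q   [E → E - Q]
(E-Q)-Q-Q => (Q-Q)-Q-Q   [E → Q]
(Q-Q)-Q-Q => ((E)-Q)-Q-Q   [Q → ( E )]
((E)-Q)-Q-Q => ((Q)-Q)-Q-Q   [E → Q]
((Q)-Q)-Q-Q => ((v)-Q)-Q-Q   [Q → v]
((v)-Q)-Q-Q => ((v)-v)-Q-Q   [Q → v]
((v)-v)-Q-Q => ((v)-v)-v-Q   [Q → v]
((v)-v)-v-Q => ((v)-v)-v-v   [Q → v]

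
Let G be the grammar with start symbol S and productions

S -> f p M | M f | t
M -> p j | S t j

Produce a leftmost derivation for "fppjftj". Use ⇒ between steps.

S ⇒ fpM   [S -> f p M]
fpM ⇒ fpStj   [M -> S t j]
fpStj ⇒ fpMftj   [S -> M f]
fpMftj ⇒ fppjftj   [M -> p j]

S ⇒ fpM ⇒ fpStj ⇒ fpMftj ⇒ fppjftj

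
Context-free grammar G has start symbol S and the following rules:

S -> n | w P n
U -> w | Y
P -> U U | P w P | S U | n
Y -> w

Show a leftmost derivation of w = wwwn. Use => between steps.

S => wPn   [S -> w P n]
wPn => wUUn   [P -> U U]
wUUn => wYUn   [U -> Y]
wYUn => wwUn   [Y -> w]
wwUn => wwYn   [U -> Y]
wwYn => wwwn   [Y -> w]

S => wPn => wUUn => wYUn => wwUn => wwYn => wwwn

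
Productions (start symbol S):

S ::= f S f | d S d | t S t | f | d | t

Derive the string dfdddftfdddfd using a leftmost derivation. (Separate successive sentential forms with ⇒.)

S ⇒ dSd ⇒ dfSfd ⇒ dfdSdfd ⇒ dfddSddfd ⇒ dfdddSdddfd ⇒ dfdddfSfdddfd ⇒ dfdddftfdddfd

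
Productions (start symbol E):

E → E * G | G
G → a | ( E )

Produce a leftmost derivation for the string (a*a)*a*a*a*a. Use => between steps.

E => E*G => E*G*G => E*G*G*G => E*G*G*G*G => G*G*G*G*G => (E)*G*G*G*G => (E*G)*G*G*G*G => (G*G)*G*G*G*G => (a*G)*G*G*G*G => (a*a)*G*G*G*G => (a*a)*a*G*G*G => (a*a)*a*a*G*G => (a*a)*a*a*a*G => (a*a)*a*a*a*a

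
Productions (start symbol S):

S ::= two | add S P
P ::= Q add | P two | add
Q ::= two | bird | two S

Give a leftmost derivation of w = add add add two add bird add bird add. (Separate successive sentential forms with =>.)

S => add S P   [S ::= add S P]
add S P => add add S P P   [S ::= add S P]
add add S P P => add add add S P P P   [S ::= add S P]
add add add S P P P => add add add two P P P   [S ::= two]
add add add two P P P => add add add two add P P   [P ::= add]
add add add two add P P => add add add two add Q add P   [P ::= Q add]
add add add two add Q add P => add add add two add bird add P   [Q ::= bird]
add add add two add bird add P => add add add two add bird add Q add   [P ::= Q add]
add add add two add bird add Q add => add add add two add bird add bird add   [Q ::= bird]

S => add S P => add add S P P => add add add S P P P => add add add two P P P => add add add two add P P => add add add two add Q add P => add add add two add bird add P => add add add two add bird add Q add => add add add two add bird add bird add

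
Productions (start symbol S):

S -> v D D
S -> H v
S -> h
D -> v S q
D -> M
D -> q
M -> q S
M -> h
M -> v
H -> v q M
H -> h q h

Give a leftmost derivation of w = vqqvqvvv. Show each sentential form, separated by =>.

S => Hv => vqMv => vqqSv => vqqHvv => vqqvqMvv => vqqvqvvv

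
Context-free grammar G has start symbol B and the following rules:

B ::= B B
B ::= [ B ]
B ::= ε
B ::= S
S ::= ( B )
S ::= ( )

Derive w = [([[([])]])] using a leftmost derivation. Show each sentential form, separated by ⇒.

B ⇒ [B]   [B ::= [ B ]]
[B] ⇒ [S]   [B ::= S]
[S] ⇒ [(B)]   [S ::= ( B )]
[(B)] ⇒ [([B])]   [B ::= [ B ]]
[([B])] ⇒ [([[B]])]   [B ::= [ B ]]
[([[B]])] ⇒ [([[S]])]   [B ::= S]
[([[S]])] ⇒ [([[(B)]])]   [S ::= ( B )]
[([[(B)]])] ⇒ [([[([B])]])]   [B ::= [ B ]]
[([[([B])]])] ⇒ [([[([])]])]   [B ::= ε]

B⇒[B]⇒[S]⇒[(B)]⇒[([B])]⇒[([[B]])]⇒[([[S]])]⇒[([[(B)]])]⇒[([[([B])]])]⇒[([[([])]])]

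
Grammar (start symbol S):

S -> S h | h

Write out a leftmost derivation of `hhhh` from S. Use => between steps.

S => Sh => Shh => Shhh => hhhh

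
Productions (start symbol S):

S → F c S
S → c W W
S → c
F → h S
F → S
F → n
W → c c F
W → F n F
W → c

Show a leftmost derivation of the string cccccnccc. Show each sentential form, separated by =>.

S => FcS => ScS => FcScS => ScScS => ccScS => cccWWcS => cccccFWcS => cccccnWcS => cccccnccS => cccccnccc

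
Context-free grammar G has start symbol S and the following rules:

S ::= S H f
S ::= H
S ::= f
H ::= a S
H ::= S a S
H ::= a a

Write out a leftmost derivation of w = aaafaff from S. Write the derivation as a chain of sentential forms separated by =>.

S=>H=>aS=>aH=>aaS=>aaH=>aaaS=>aaaSHf=>aaafHf=>aaafaSf=>aaafaff

S => H   [S ::= H]
H => aS   [H ::= a S]
aS => aH   [S ::= H]
aH => aaS   [H ::= a S]
aaS => aaH   [S ::= H]
aaH => aaaS   [H ::= a S]
aaaS => aaaSHf   [S ::= S H f]
aaaSHf => aaafHf   [S ::= f]
aaafHf => aaafaSf   [H ::= a S]
aaafaSf => aaafaff   [S ::= f]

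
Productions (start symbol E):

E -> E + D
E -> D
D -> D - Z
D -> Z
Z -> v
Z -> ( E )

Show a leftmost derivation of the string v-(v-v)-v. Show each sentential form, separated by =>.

E => D   [E -> D]
D => D-Z   [D -> D - Z]
D-Z => D-Z-Z   [D -> D - Z]
D-Z-Z => Z-Z-Z   [D -> Z]
Z-Z-Z => v-Z-Z   [Z -> v]
v-Z-Z => v-(E)-Z   [Z -> ( E )]
v-(E)-Z => v-(D)-Z   [E -> D]
v-(D)-Z => v-(D-Z)-Z   [D -> D - Z]
v-(D-Z)-Z => v-(Z-Z)-Z   [D -> Z]
v-(Z-Z)-Z => v-(v-Z)-Z   [Z -> v]
v-(v-Z)-Z => v-(v-v)-Z   [Z -> v]
v-(v-v)-Z => v-(v-v)-v   [Z -> v]

E=>D=>D-Z=>D-Z-Z=>Z-Z-Z=>v-Z-Z=>v-(E)-Z=>v-(D)-Z=>v-(D-Z)-Z=>v-(Z-Z)-Z=>v-(v-Z)-Z=>v-(v-v)-Z=>v-(v-v)-v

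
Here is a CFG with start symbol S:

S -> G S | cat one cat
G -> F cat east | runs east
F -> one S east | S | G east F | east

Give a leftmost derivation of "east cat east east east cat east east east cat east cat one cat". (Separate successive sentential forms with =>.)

S => G S => F cat east S => G east F cat east S => F cat east east F cat east S => G east F cat east east F cat east S => F cat east east F cat east east F cat east S => east cat east east F cat east east F cat east S => east cat east east east cat east east F cat east S => east cat east east east cat east east east cat east S => east cat east east east cat east east east cat east cat one cat

S => G S   [S -> G S]
G S => F cat east S   [G -> F cat east]
F cat east S => G east F cat east S   [F -> G east F]
G east F cat east S => F cat east east F cat east S   [G -> F cat east]
F cat east east F cat east S => G east F cat east east F cat east S   [F -> G east F]
G east F cat east east F cat east S => F cat east east F cat east east F cat east S   [G -> F cat east]
F cat east east F cat east east F cat east S => east cat east east F cat east east F cat east S   [F -> east]
east cat east east F cat east east F cat east S => east cat east east east cat east east F cat east S   [F -> east]
east cat east east east cat east east F cat east S => east cat east east east cat east east east cat east S   [F -> east]
east cat east east east cat east east east cat east S => east cat east east east cat east east east cat east cat one cat   [S -> cat one cat]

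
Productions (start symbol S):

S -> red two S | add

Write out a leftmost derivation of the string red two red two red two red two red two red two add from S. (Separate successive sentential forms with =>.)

S => red two S   [S -> red two S]
red two S => red two red two S   [S -> red two S]
red two red two S => red two red two red two S   [S -> red two S]
red two red two red two S => red two red two red two red two S   [S -> red two S]
red two red two red two red two S => red two red two red two red two red two S   [S -> red two S]
red two red two red two red two red two S => red two red two red two red two red two red two S   [S -> red two S]
red two red two red two red two red two red two S => red two red two red two red two red two red two add   [S -> add]

S => red two S => red two red two S => red two red two red two S => red two red two red two red two S => red two red two red two red two red two S => red two red two red two red two red two red two S => red two red two red two red two red two red two add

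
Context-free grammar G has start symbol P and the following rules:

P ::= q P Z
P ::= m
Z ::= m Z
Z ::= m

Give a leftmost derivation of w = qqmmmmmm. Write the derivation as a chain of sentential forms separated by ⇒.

P ⇒ qPZ   [P ::= q P Z]
qPZ ⇒ qqPZZ   [P ::= q P Z]
qqPZZ ⇒ qqmZZ   [P ::= m]
qqmZZ ⇒ qqmmZZ   [Z ::= m Z]
qqmmZZ ⇒ qqmmmZ   [Z ::= m]
qqmmmZ ⇒ qqmmmmZ   [Z ::= m Z]
qqmmmmZ ⇒ qqmmmmmZ   [Z ::= m Z]
qqmmmmmZ ⇒ qqmmmmmm   [Z ::= m]

P ⇒ qPZ ⇒ qqPZZ ⇒ qqmZZ ⇒ qqmmZZ ⇒ qqmmmZ ⇒ qqmmmmZ ⇒ qqmmmmmZ ⇒ qqmmmmmm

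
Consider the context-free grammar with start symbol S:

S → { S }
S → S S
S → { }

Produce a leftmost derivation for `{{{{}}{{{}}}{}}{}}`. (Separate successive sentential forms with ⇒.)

S ⇒ {S} ⇒ {SS} ⇒ {{S}S} ⇒ {{SS}S} ⇒ {{{S}S}S} ⇒ {{{{}}S}S} ⇒ {{{{}}SS}S} ⇒ {{{{}}{S}S}S} ⇒ {{{{}}{{S}}S}S} ⇒ {{{{}}{{{}}}S}S} ⇒ {{{{}}{{{}}}{}}S} ⇒ {{{{}}{{{}}}{}}{}}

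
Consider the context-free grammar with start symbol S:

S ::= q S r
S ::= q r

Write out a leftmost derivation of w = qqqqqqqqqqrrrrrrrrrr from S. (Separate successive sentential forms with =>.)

S => qSr => qqSrr => qqqSrrr => qqqqSrrrr => qqqqqSrrrrr => qqqqqqSrrrrrr => qqqqqqqSrrrrrrr => qqqqqqqqSrrrrrrrr => qqqqqqqqqSrrrrrrrrr => qqqqqqqqqqrrrrrrrrrr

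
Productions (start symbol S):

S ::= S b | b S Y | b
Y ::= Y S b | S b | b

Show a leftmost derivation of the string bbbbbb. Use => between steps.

S => bSY   [S ::= b S Y]
bSY => bbSYY   [S ::= b S Y]
bbSYY => bbSbYY   [S ::= S b]
bbSbYY => bbbbYY   [S ::= b]
bbbbYY => bbbbbY   [Y ::= b]
bbbbbY => bbbbbb   [Y ::= b]

S=>bSY=>bbSYY=>bbSbYY=>bbbbYY=>bbbbbY=>bbbbbb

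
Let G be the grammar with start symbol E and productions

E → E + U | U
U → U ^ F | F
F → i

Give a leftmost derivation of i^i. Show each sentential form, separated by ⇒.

E⇒U⇒U^F⇒F^F⇒i^F⇒i^i

E ⇒ U   [E → U]
U ⇒ U^F   [U → U ^ F]
U^F ⇒ F^F   [U → F]
F^F ⇒ i^F   [F → i]
i^F ⇒ i^i   [F → i]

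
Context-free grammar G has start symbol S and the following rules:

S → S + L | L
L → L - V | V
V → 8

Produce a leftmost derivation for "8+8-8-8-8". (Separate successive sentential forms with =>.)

S=>S+L=>L+L=>V+L=>8+L=>8+L-V=>8+L-V-V=>8+L-V-V-V=>8+V-V-V-V=>8+8-V-V-V=>8+8-8-V-V=>8+8-8-8-V=>8+8-8-8-8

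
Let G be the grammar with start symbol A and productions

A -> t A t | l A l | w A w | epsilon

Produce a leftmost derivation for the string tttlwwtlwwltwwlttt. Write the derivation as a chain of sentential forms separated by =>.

A => tAt   [A -> t A t]
tAt => ttAtt   [A -> t A t]
ttAtt => tttAttt   [A -> t A t]
tttAttt => tttlAlttt   [A -> l A l]
tttlAlttt => tttlwAwlttt   [A -> w A w]
tttlwAwlttt => tttlwwAwwlttt   [A -> w A w]
tttlwwAwwlttt => tttlwwtAtwwlttt   [A -> t A t]
tttlwwtAtwwlttt => tttlwwtlAltwwlttt   [A -> l A l]
tttlwwtlAltwwlttt => tttlwwtlwAwltwwlttt   [A -> w A w]
tttlwwtlwAwltwwlttt => tttlwwtlwwltwwlttt   [A -> epsilon]

A => tAt => ttAtt => tttAttt => tttlAlttt => tttlwAwlttt => tttlwwAwwlttt => tttlwwtAtwwlttt => tttlwwtlAltwwlttt => tttlwwtlwAwltwwlttt => tttlwwtlwwltwwlttt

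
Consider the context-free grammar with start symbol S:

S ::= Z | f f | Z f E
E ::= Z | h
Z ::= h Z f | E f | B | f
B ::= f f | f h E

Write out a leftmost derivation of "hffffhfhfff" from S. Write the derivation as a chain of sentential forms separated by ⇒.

S ⇒ ZfE ⇒ hZffE ⇒ hBffE ⇒ hffffE ⇒ hffffZ ⇒ hffffhZf ⇒ hffffhBf ⇒ hffffhfhEf ⇒ hffffhfhZf ⇒ hffffhfhEff ⇒ hffffhfhZff ⇒ hffffhfhfff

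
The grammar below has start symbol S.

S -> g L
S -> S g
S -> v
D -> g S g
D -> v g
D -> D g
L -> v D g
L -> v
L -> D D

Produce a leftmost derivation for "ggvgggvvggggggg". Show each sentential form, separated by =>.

S => gL => gDD => ggSgD => ggvgD => ggvgDg => ggvgDgg => ggvgDggg => ggvgDgggg => ggvggSggggg => ggvgggLggggg => ggvgggvDgggggg => ggvgggvvggggggg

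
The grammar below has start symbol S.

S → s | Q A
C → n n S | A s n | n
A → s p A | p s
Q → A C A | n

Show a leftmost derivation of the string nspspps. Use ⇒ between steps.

S ⇒ QA   [S → Q A]
QA ⇒ nA   [Q → n]
nA ⇒ nspA   [A → s p A]
nspA ⇒ nspspA   [A → s p A]
nspspA ⇒ nspspps   [A → p s]

S ⇒ QA ⇒ nA ⇒ nspA ⇒ nspspA ⇒ nspspps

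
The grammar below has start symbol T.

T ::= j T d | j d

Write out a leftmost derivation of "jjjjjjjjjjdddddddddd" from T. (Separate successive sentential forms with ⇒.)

T ⇒ jTd ⇒ jjTdd ⇒ jjjTddd ⇒ jjjjTdddd ⇒ jjjjjTddddd ⇒ jjjjjjTdddddd ⇒ jjjjjjjTddddddd ⇒ jjjjjjjjTdddddddd ⇒ jjjjjjjjjTddddddddd ⇒ jjjjjjjjjjdddddddddd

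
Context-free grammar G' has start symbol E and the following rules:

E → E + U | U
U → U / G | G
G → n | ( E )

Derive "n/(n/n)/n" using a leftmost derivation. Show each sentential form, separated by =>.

E => U => U/G => U/G/G => G/G/G => n/G/G => n/(E)/G => n/(U)/G => n/(U/G)/G => n/(G/G)/G => n/(n/G)/G => n/(n/n)/G => n/(n/n)/n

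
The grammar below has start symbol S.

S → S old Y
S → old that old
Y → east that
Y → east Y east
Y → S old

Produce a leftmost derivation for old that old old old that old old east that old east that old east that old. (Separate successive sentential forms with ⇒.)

S ⇒ S old Y   [S → S old Y]
S old Y ⇒ old that old old Y   [S → old that old]
old that old old Y ⇒ old that old old S old   [Y → S old]
old that old old S old ⇒ old that old old S old Y old   [S → S old Y]
old that old old S old Y old ⇒ old that old old S old Y old Y old   [S → S old Y]
old that old old S old Y old Y old ⇒ old that old old S old Y old Y old Y old   [S → S old Y]
old that old old S old Y old Y old Y old ⇒ old that old old old that old old Y old Y old Y old   [S → old that old]
old that old old old that old old Y old Y old Y old ⇒ old that old old old that old old east that old Y old Y old   [Y → east that]
old that old old old that old old east that old Y old Y old ⇒ old that old old old that old old east that old east that old Y old   [Y → east that]
old that old old old that old old east that old east that old Y old ⇒ old that old old old that old old east that old east that old east that old   [Y → east that]

S ⇒ S old Y ⇒ old that old old Y ⇒ old that old old S old ⇒ old that old old S old Y old ⇒ old that old old S old Y old Y old ⇒ old that old old S old Y old Y old Y old ⇒ old that old old old that old old Y old Y old Y old ⇒ old that old old old that old old east that old Y old Y old ⇒ old that old old old that old old east that old east that old Y old ⇒ old that old old old that old old east that old east that old east that old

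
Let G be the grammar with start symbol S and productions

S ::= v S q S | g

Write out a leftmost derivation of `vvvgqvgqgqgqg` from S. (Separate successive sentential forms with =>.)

S=>vSqS=>vvSqSqS=>vvvSqSqSqS=>vvvgqSqSqS=>vvvgqvSqSqSqS=>vvvgqvgqSqSqS=>vvvgqvgqgqSqS=>vvvgqvgqgqgqS=>vvvgqvgqgqgqg

S => vSqS   [S ::= v S q S]
vSqS => vvSqSqS   [S ::= v S q S]
vvSqSqS => vvvSqSqSqS   [S ::= v S q S]
vvvSqSqSqS => vvvgqSqSqS   [S ::= g]
vvvgqSqSqS => vvvgqvSqSqSqS   [S ::= v S q S]
vvvgqvSqSqSqS => vvvgqvgqSqSqS   [S ::= g]
vvvgqvgqSqSqS => vvvgqvgqgqSqS   [S ::= g]
vvvgqvgqgqSqS => vvvgqvgqgqgqS   [S ::= g]
vvvgqvgqgqgqS => vvvgqvgqgqgqg   [S ::= g]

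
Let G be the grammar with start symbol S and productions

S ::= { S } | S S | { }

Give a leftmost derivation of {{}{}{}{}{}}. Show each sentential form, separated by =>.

S => {S} => {SS} => {SSS} => {SSSS} => {SSSSS} => {{}SSSS} => {{}{}SSS} => {{}{}{}SS} => {{}{}{}{}S} => {{}{}{}{}{}}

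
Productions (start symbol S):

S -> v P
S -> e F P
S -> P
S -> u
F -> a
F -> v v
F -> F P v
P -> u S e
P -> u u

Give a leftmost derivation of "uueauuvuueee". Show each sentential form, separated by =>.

S => P => uSe => uPe => uuSee => uueFPee => uueFPvPee => uueaPvPee => uueauuvPee => uueauuvuSeee => uueauuvuueee

S => P   [S -> P]
P => uSe   [P -> u S e]
uSe => uPe   [S -> P]
uPe => uuSee   [P -> u S e]
uuSee => uueFPee   [S -> e F P]
uueFPee => uueFPvPee   [F -> F P v]
uueFPvPee => uueaPvPee   [F -> a]
uueaPvPee => uueauuvPee   [P -> u u]
uueauuvPee => uueauuvuSeee   [P -> u S e]
uueauuvuSeee => uueauuvuueee   [S -> u]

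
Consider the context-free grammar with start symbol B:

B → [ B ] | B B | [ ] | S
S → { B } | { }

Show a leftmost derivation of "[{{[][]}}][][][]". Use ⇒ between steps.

B⇒BB⇒BBB⇒BBBB⇒[B]BBB⇒[S]BBB⇒[{B}]BBB⇒[{S}]BBB⇒[{{B}}]BBB⇒[{{BB}}]BBB⇒[{{[]B}}]BBB⇒[{{[][]}}]BBB⇒[{{[][]}}][]BB⇒[{{[][]}}][][]B⇒[{{[][]}}][][][]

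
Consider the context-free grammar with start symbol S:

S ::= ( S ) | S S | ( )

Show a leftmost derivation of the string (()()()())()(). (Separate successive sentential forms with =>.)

S => SS => SSS => (S)SS => (SS)SS => (SSS)SS => (()SS)SS => (()SSS)SS => (()()SS)SS => (()()()S)SS => (()()()())SS => (()()()())()S => (()()()())()()

S => SS   [S ::= S S]
SS => SSS   [S ::= S S]
SSS => (S)SS   [S ::= ( S )]
(S)SS => (SS)SS   [S ::= S S]
(SS)SS => (SSS)SS   [S ::= S S]
(SSS)SS => (()SS)SS   [S ::= ( )]
(()SS)SS => (()SSS)SS   [S ::= S S]
(()SSS)SS => (()()SS)SS   [S ::= ( )]
(()()SS)SS => (()()()S)SS   [S ::= ( )]
(()()()S)SS => (()()()())SS   [S ::= ( )]
(()()()())SS => (()()()())()S   [S ::= ( )]
(()()()())()S => (()()()())()()   [S ::= ( )]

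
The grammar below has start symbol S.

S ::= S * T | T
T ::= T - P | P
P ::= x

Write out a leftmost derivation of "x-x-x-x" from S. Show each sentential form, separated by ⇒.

S ⇒ T ⇒ T-P ⇒ T-P-P ⇒ T-P-P-P ⇒ P-P-P-P ⇒ x-P-P-P ⇒ x-x-P-P ⇒ x-x-x-P ⇒ x-x-x-x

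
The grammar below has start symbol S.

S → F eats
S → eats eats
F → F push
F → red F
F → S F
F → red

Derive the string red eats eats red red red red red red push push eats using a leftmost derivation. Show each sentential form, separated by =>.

S => F eats   [S → F eats]
F eats => F push eats   [F → F push]
F push eats => red F push eats   [F → red F]
red F push eats => red S F push eats   [F → S F]
red S F push eats => red eats eats F push eats   [S → eats eats]
red eats eats F push eats => red eats eats F push push eats   [F → F push]
red eats eats F push push eats => red eats eats red F push push eats   [F → red F]
red eats eats red F push push eats => red eats eats red red F push push eats   [F → red F]
red eats eats red red F push push eats => red eats eats red red red F push push eats   [F → red F]
red eats eats red red red F push push eats => red eats eats red red red red F push push eats   [F → red F]
red eats eats red red red red F push push eats => red eats eats red red red red red F push push eats   [F → red F]
red eats eats red red red red red F push push eats => red eats eats red red red red red red push push eats   [F → red]

S => F eats => F push eats => red F push eats => red S F push eats => red eats eats F push eats => red eats eats F push push eats => red eats eats red F push push eats => red eats eats red red F push push eats => red eats eats red red red F push push eats => red eats eats red red red red F push push eats => red eats eats red red red red red F push push eats => red eats eats red red red red red red push push eats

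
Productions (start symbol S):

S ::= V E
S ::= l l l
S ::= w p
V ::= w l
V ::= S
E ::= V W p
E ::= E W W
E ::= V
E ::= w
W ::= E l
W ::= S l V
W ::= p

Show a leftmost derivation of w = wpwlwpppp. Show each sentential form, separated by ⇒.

S⇒VE⇒SE⇒wpE⇒wpEWW⇒wpVWpWW⇒wpSWpWW⇒wpVEWpWW⇒wpwlEWpWW⇒wpwlwWpWW⇒wpwlwppWW⇒wpwlwpppW⇒wpwlwpppp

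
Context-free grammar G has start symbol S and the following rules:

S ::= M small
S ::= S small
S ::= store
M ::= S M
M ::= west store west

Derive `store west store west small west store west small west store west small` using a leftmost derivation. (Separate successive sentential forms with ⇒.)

S ⇒ M small   [S ::= M small]
M small ⇒ S M small   [M ::= S M]
S M small ⇒ M small M small   [S ::= M small]
M small M small ⇒ S M small M small   [M ::= S M]
S M small M small ⇒ M small M small M small   [S ::= M small]
M small M small M small ⇒ S M small M small M small   [M ::= S M]
S M small M small M small ⇒ store M small M small M small   [S ::= store]
store M small M small M small ⇒ store west store west small M small M small   [M ::= west store west]
store west store west small M small M small ⇒ store west store west small west store west small M small   [M ::= west store west]
store west store west small west store west small M small ⇒ store west store west small west store west small west store west small   [M ::= west store west]

S ⇒ M small ⇒ S M small ⇒ M small M small ⇒ S M small M small ⇒ M small M small M small ⇒ S M small M small M small ⇒ store M small M small M small ⇒ store west store west small M small M small ⇒ store west store west small west store west small M small ⇒ store west store west small west store west small west store west small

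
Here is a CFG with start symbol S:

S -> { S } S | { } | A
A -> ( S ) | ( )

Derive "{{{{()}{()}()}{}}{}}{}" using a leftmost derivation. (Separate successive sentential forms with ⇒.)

S ⇒ {S}S ⇒ {{S}S}S ⇒ {{{S}S}S}S ⇒ {{{{S}S}S}S}S ⇒ {{{{A}S}S}S}S ⇒ {{{{()}S}S}S}S ⇒ {{{{()}{S}S}S}S}S ⇒ {{{{()}{A}S}S}S}S ⇒ {{{{()}{()}S}S}S}S ⇒ {{{{()}{()}A}S}S}S ⇒ {{{{()}{()}()}S}S}S ⇒ {{{{()}{()}()}{}}S}S ⇒ {{{{()}{()}()}{}}{}}S ⇒ {{{{()}{()}()}{}}{}}{}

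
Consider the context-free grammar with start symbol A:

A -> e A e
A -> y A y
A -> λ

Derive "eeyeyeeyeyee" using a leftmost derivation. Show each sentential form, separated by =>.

A => eAe   [A -> e A e]
eAe => eeAee   [A -> e A e]
eeAee => eeyAyee   [A -> y A y]
eeyAyee => eeyeAeyee   [A -> e A e]
eeyeAeyee => eeyeyAyeyee   [A -> y A y]
eeyeyAyeyee => eeyeyeAeyeyee   [A -> e A e]
eeyeyeAeyeyee => eeyeyeeyeyee   [A -> λ]

A=>eAe=>eeAee=>eeyAyee=>eeyeAeyee=>eeyeyAyeyee=>eeyeyeAeyeyee=>eeyeyeeyeyee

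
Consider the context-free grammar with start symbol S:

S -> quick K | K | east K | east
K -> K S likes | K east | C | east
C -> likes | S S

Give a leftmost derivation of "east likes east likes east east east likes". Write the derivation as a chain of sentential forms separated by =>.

S => east K   [S -> east K]
east K => east K S likes   [K -> K S likes]
east K S likes => east K east S likes   [K -> K east]
east K east S likes => east K east east S likes   [K -> K east]
east K east east S likes => east K S likes east east S likes   [K -> K S likes]
east K S likes east east S likes => east C S likes east east S likes   [K -> C]
east C S likes east east S likes => east likes S likes east east S likes   [C -> likes]
east likes S likes east east S likes => east likes east likes east east S likes   [S -> east]
east likes east likes east east S likes => east likes east likes east east east likes   [S -> east]

S => east K => east K S likes => east K east S likes => east K east east S likes => east K S likes east east S likes => east C S likes east east S likes => east likes S likes east east S likes => east likes east likes east east S likes => east likes east likes east east east likes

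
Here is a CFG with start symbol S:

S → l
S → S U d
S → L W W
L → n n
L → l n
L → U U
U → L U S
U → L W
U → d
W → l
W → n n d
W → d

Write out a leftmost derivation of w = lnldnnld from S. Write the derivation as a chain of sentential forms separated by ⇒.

S ⇒ SUd   [S → S U d]
SUd ⇒ LWWUd   [S → L W W]
LWWUd ⇒ lnWWUd   [L → l n]
lnWWUd ⇒ lnlWUd   [W → l]
lnlWUd ⇒ lnldUd   [W → d]
lnldUd ⇒ lnldLWd   [U → L W]
lnldLWd ⇒ lnldnnWd   [L → n n]
lnldnnWd ⇒ lnldnnld   [W → l]

S ⇒ SUd ⇒ LWWUd ⇒ lnWWUd ⇒ lnlWUd ⇒ lnldUd ⇒ lnldLWd ⇒ lnldnnWd ⇒ lnldnnld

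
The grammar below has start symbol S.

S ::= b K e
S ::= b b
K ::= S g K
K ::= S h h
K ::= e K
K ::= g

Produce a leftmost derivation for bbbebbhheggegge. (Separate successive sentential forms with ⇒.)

S ⇒ bKe ⇒ bSgKe ⇒ bbKegKe ⇒ bbSgKegKe ⇒ bbbKegKegKe ⇒ bbbeKegKegKe ⇒ bbbeShhegKegKe ⇒ bbbebbhhegKegKe ⇒ bbbebbhheggegKe ⇒ bbbebbhheggegge

S ⇒ bKe   [S ::= b K e]
bKe ⇒ bSgKe   [K ::= S g K]
bSgKe ⇒ bbKegKe   [S ::= b K e]
bbKegKe ⇒ bbSgKegKe   [K ::= S g K]
bbSgKegKe ⇒ bbbKegKegKe   [S ::= b K e]
bbbKegKegKe ⇒ bbbeKegKegKe   [K ::= e K]
bbbeKegKegKe ⇒ bbbeShhegKegKe   [K ::= S h h]
bbbeShhegKegKe ⇒ bbbebbhhegKegKe   [S ::= b b]
bbbebbhhegKegKe ⇒ bbbebbhheggegKe   [K ::= g]
bbbebbhheggegKe ⇒ bbbebbhheggegge   [K ::= g]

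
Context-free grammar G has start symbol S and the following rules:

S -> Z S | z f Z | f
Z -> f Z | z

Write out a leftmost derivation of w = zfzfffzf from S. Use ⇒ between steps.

S ⇒ ZS   [S -> Z S]
ZS ⇒ zS   [Z -> z]
zS ⇒ zZS   [S -> Z S]
zZS ⇒ zfZS   [Z -> f Z]
zfZS ⇒ zfzS   [Z -> z]
zfzS ⇒ zfzZS   [S -> Z S]
zfzZS ⇒ zfzfZS   [Z -> f Z]
zfzfZS ⇒ zfzffZS   [Z -> f Z]
zfzffZS ⇒ zfzfffZS   [Z -> f Z]
zfzfffZS ⇒ zfzfffzS   [Z -> z]
zfzfffzS ⇒ zfzfffzf   [S -> f]

S ⇒ ZS ⇒ zS ⇒ zZS ⇒ zfZS ⇒ zfzS ⇒ zfzZS ⇒ zfzfZS ⇒ zfzffZS ⇒ zfzfffZS ⇒ zfzfffzS ⇒ zfzfffzf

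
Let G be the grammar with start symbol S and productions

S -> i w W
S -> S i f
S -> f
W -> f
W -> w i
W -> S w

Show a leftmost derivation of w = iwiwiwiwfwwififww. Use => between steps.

S => iwW => iwSw => iwiwWw => iwiwSww => iwiwSifww => iwiwSififww => iwiwiwWififww => iwiwiwSwififww => iwiwiwiwWwififww => iwiwiwiwSwwififww => iwiwiwiwfwwififww

S => iwW   [S -> i w W]
iwW => iwSw   [W -> S w]
iwSw => iwiwWw   [S -> i w W]
iwiwWw => iwiwSww   [W -> S w]
iwiwSww => iwiwSifww   [S -> S i f]
iwiwSifww => iwiwSififww   [S -> S i f]
iwiwSififww => iwiwiwWififww   [S -> i w W]
iwiwiwWififww => iwiwiwSwififww   [W -> S w]
iwiwiwSwififww => iwiwiwiwWwififww   [S -> i w W]
iwiwiwiwWwififww => iwiwiwiwSwwififww   [W -> S w]
iwiwiwiwSwwififww => iwiwiwiwfwwififww   [S -> f]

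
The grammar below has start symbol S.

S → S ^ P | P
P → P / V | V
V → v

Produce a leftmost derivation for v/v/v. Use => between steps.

S => P   [S → P]
P => P/V   [P → P / V]
P/V => P/V/V   [P → P / V]
P/V/V => V/V/V   [P → V]
V/V/V => v/V/V   [V → v]
v/V/V => v/v/V   [V → v]
v/v/V => v/v/v   [V → v]

S => P => P/V => P/V/V => V/V/V => v/V/V => v/v/V => v/v/v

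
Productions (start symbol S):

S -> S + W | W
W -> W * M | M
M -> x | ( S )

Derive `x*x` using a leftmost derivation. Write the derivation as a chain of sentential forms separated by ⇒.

S⇒W⇒W*M⇒M*M⇒x*M⇒x*x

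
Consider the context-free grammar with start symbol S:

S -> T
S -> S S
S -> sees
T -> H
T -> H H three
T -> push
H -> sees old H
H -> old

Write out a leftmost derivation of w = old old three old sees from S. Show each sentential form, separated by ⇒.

S ⇒ S S   [S -> S S]
S S ⇒ S S S   [S -> S S]
S S S ⇒ T S S   [S -> T]
T S S ⇒ H H three S S   [T -> H H three]
H H three S S ⇒ old H three S S   [H -> old]
old H three S S ⇒ old old three S S   [H -> old]
old old three S S ⇒ old old three T S   [S -> T]
old old three T S ⇒ old old three H S   [T -> H]
old old three H S ⇒ old old three old S   [H -> old]
old old three old S ⇒ old old three old sees   [S -> sees]

S ⇒ S S ⇒ S S S ⇒ T S S ⇒ H H three S S ⇒ old H three S S ⇒ old old three S S ⇒ old old three T S ⇒ old old three H S ⇒ old old three old S ⇒ old old three old sees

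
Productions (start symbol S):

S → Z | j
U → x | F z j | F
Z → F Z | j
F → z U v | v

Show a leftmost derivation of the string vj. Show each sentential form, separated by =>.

S => Z   [S → Z]
Z => FZ   [Z → F Z]
FZ => vZ   [F → v]
vZ => vj   [Z → j]

S => Z => FZ => vZ => vj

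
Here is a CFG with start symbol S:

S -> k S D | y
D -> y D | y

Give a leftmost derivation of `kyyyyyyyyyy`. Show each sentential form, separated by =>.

S => kSD => kyD => kyyD => kyyyD => kyyyyD => kyyyyyD => kyyyyyyD => kyyyyyyyD => kyyyyyyyyD => kyyyyyyyyyD => kyyyyyyyyyy

S => kSD   [S -> k S D]
kSD => kyD   [S -> y]
kyD => kyyD   [D -> y D]
kyyD => kyyyD   [D -> y D]
kyyyD => kyyyyD   [D -> y D]
kyyyyD => kyyyyyD   [D -> y D]
kyyyyyD => kyyyyyyD   [D -> y D]
kyyyyyyD => kyyyyyyyD   [D -> y D]
kyyyyyyyD => kyyyyyyyyD   [D -> y D]
kyyyyyyyyD => kyyyyyyyyyD   [D -> y D]
kyyyyyyyyyD => kyyyyyyyyyy   [D -> y]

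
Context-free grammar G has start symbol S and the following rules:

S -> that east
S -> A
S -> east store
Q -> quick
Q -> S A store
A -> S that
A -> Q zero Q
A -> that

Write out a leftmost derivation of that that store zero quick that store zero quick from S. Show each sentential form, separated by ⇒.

S ⇒ A ⇒ Q zero Q ⇒ S A store zero Q ⇒ A A store zero Q ⇒ Q zero Q A store zero Q ⇒ S A store zero Q A store zero Q ⇒ A A store zero Q A store zero Q ⇒ that A store zero Q A store zero Q ⇒ that that store zero Q A store zero Q ⇒ that that store zero quick A store zero Q ⇒ that that store zero quick that store zero Q ⇒ that that store zero quick that store zero quick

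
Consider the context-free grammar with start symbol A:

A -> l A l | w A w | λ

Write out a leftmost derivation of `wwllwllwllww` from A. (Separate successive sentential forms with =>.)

A => wAw => wwAww => wwlAlww => wwllAllww => wwllwAwllww => wwllwlAlwllww => wwllwllwllww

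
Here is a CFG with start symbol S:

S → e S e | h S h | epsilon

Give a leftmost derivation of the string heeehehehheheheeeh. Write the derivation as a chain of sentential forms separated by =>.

S => hSh   [S → h S h]
hSh => heSeh   [S → e S e]
heSeh => heeSeeh   [S → e S e]
heeSeeh => heeeSeeeh   [S → e S e]
heeeSeeeh => heeehSheeeh   [S → h S h]
heeehSheeeh => heeeheSeheeeh   [S → e S e]
heeeheSeheeeh => heeehehSheheeeh   [S → h S h]
heeehehSheheeeh => heeeheheSeheheeeh   [S → e S e]
heeeheheSeheheeeh => heeehehehSheheheeeh   [S → h S h]
heeehehehSheheheeeh => heeehehehheheheeeh   [S → epsilon]

S => hSh => heSeh => heeSeeh => heeeSeeeh => heeehSheeeh => heeeheSeheeeh => heeehehSheheeeh => heeeheheSeheheeeh => heeehehehSheheheeeh => heeehehehheheheeeh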